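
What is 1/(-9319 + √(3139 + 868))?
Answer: -9319/86839754 - √4007/86839754 ≈ -0.00010804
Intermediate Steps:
1/(-9319 + √(3139 + 868)) = 1/(-9319 + √4007)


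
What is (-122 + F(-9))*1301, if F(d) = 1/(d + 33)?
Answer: -3808027/24 ≈ -1.5867e+5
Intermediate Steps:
F(d) = 1/(33 + d)
(-122 + F(-9))*1301 = (-122 + 1/(33 - 9))*1301 = (-122 + 1/24)*1301 = -2927/24*1301 = -3808027/24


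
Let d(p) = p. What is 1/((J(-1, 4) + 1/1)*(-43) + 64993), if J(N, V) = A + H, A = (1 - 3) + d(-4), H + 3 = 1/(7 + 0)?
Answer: 7/457316 ≈ 1.5307e-5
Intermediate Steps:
H = -20/7 (H = -3 + 1/(7 + 0) = -3 + 1/7 = -3 + ⅐ = -20/7 ≈ -2.8571)
A = -6 (A = (1 - 3) - 4 = -2 - 4 = -6)
J(N, V) = -62/7 (J(N, V) = -6 - 20/7 = -62/7)
1/((J(-1, 4) + 1/1)*(-43) + 64993) = 1/((-62/7 + 1/1)*(-43) + 64993) = 1/((-62/7 + 1)*(-43) + 64993) = 1/(-55/7*(-43) + 64993) = 1/(2365/7 + 64993) = 1/(457316/7) = 7/457316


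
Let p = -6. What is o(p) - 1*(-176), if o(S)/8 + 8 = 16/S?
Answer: 272/3 ≈ 90.667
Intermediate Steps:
o(S) = -64 + 128/S (o(S) = -64 + 8*(16/S) = -64 + 128/S)
o(p) - 1*(-176) = (-64 + 128/(-6)) - 1*(-176) = (-64 + 128*(-1/6)) + 176 = (-64 - 64/3) + 176 = -256/3 + 176 = 272/3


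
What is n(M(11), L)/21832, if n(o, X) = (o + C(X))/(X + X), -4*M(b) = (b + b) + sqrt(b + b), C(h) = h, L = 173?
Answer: 335/15107744 - sqrt(22)/30215488 ≈ 2.2019e-5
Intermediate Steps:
M(b) = -b/2 - sqrt(2)*sqrt(b)/4 (M(b) = -((b + b) + sqrt(b + b))/4 = -(2*b + sqrt(2*b))/4 = -(2*b + sqrt(2)*sqrt(b))/4 = -b/2 - sqrt(2)*sqrt(b)/4)
n(o, X) = (X + o)/(2*X) (n(o, X) = (o + X)/(X + X) = (X + o)/((2*X)) = (X + o)*(1/(2*X)) = (X + o)/(2*X))
n(M(11), L)/21832 = ((1/2)*(173 + (-1/2*11 - sqrt(2)*sqrt(11)/4))/173)/21832 = ((1/2)*(1/173)*(173 + (-11/2 - sqrt(22)/4)))*(1/21832) = ((1/2)*(1/173)*(335/2 - sqrt(22)/4))*(1/21832) = (335/692 - sqrt(22)/1384)*(1/21832) = 335/15107744 - sqrt(22)/30215488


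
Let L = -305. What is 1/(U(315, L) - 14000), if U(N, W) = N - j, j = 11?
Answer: -1/13696 ≈ -7.3014e-5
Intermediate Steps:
U(N, W) = -11 + N (U(N, W) = N - 1*11 = N - 11 = -11 + N)
1/(U(315, L) - 14000) = 1/((-11 + 315) - 14000) = 1/(304 - 14000) = 1/(-13696) = -1/13696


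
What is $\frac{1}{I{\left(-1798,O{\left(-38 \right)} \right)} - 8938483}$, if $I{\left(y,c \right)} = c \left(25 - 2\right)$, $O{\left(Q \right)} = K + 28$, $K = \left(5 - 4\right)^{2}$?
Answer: $- \frac{1}{8937816} \approx -1.1188 \cdot 10^{-7}$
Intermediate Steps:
$K = 1$ ($K = 1^{2} = 1$)
$O{\left(Q \right)} = 29$ ($O{\left(Q \right)} = 1 + 28 = 29$)
$I{\left(y,c \right)} = 23 c$ ($I{\left(y,c \right)} = c 23 = 23 c$)
$\frac{1}{I{\left(-1798,O{\left(-38 \right)} \right)} - 8938483} = \frac{1}{23 \cdot 29 - 8938483} = \frac{1}{667 - 8938483} = \frac{1}{-8937816} = - \frac{1}{8937816}$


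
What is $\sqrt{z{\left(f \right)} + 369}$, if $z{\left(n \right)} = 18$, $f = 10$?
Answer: $3 \sqrt{43} \approx 19.672$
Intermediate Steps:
$\sqrt{z{\left(f \right)} + 369} = \sqrt{18 + 369} = \sqrt{387} = 3 \sqrt{43}$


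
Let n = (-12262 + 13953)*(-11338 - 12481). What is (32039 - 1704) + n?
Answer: -40247594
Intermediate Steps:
n = -40277929 (n = 1691*(-23819) = -40277929)
(32039 - 1704) + n = (32039 - 1704) - 40277929 = 30335 - 40277929 = -40247594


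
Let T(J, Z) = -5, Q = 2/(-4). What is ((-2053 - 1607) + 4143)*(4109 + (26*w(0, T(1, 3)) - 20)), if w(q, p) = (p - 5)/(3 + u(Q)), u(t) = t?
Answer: 1924755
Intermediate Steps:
Q = -1/2 (Q = 2*(-1/4) = -1/2 ≈ -0.50000)
w(q, p) = -2 + 2*p/5 (w(q, p) = (p - 5)/(3 - 1/2) = (-5 + p)/(5/2) = (-5 + p)*(2/5) = -2 + 2*p/5)
((-2053 - 1607) + 4143)*(4109 + (26*w(0, T(1, 3)) - 20)) = ((-2053 - 1607) + 4143)*(4109 + (26*(-2 + (2/5)*(-5)) - 20)) = (-3660 + 4143)*(4109 + (26*(-2 - 2) - 20)) = 483*(4109 + (26*(-4) - 20)) = 483*(4109 + (-104 - 20)) = 483*(4109 - 124) = 483*3985 = 1924755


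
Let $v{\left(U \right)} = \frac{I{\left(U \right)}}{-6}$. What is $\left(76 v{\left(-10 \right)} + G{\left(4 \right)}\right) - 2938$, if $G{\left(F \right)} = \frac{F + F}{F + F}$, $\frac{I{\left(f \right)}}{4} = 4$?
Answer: $- \frac{9419}{3} \approx -3139.7$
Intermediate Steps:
$I{\left(f \right)} = 16$ ($I{\left(f \right)} = 4 \cdot 4 = 16$)
$G{\left(F \right)} = 1$ ($G{\left(F \right)} = \frac{2 F}{2 F} = 2 F \frac{1}{2 F} = 1$)
$v{\left(U \right)} = - \frac{8}{3}$ ($v{\left(U \right)} = \frac{16}{-6} = 16 \left(- \frac{1}{6}\right) = - \frac{8}{3}$)
$\left(76 v{\left(-10 \right)} + G{\left(4 \right)}\right) - 2938 = \left(76 \left(- \frac{8}{3}\right) + 1\right) - 2938 = \left(- \frac{608}{3} + 1\right) - 2938 = - \frac{605}{3} - 2938 = - \frac{9419}{3}$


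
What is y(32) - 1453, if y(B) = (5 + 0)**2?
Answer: -1428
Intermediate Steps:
y(B) = 25 (y(B) = 5**2 = 25)
y(32) - 1453 = 25 - 1453 = -1428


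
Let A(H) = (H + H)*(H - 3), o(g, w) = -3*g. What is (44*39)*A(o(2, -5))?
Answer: 185328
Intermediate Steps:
A(H) = 2*H*(-3 + H) (A(H) = (2*H)*(-3 + H) = 2*H*(-3 + H))
(44*39)*A(o(2, -5)) = (44*39)*(2*(-3*2)*(-3 - 3*2)) = 1716*(2*(-6)*(-3 - 6)) = 1716*(2*(-6)*(-9)) = 1716*108 = 185328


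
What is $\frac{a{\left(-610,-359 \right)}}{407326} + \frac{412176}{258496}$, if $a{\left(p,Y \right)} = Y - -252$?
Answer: $\frac{5245698197}{3290379428} \approx 1.5943$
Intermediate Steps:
$a{\left(p,Y \right)} = 252 + Y$ ($a{\left(p,Y \right)} = Y + 252 = 252 + Y$)
$\frac{a{\left(-610,-359 \right)}}{407326} + \frac{412176}{258496} = \frac{252 - 359}{407326} + \frac{412176}{258496} = \left(-107\right) \frac{1}{407326} + 412176 \cdot \frac{1}{258496} = - \frac{107}{407326} + \frac{25761}{16156} = \frac{5245698197}{3290379428}$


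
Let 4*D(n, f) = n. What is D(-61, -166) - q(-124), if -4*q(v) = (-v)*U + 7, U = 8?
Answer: 469/2 ≈ 234.50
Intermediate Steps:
D(n, f) = n/4
q(v) = -7/4 + 2*v (q(v) = -(-v*8 + 7)/4 = -(-8*v + 7)/4 = -(7 - 8*v)/4 = -7/4 + 2*v)
D(-61, -166) - q(-124) = (¼)*(-61) - (-7/4 + 2*(-124)) = -61/4 - (-7/4 - 248) = -61/4 - 1*(-999/4) = -61/4 + 999/4 = 469/2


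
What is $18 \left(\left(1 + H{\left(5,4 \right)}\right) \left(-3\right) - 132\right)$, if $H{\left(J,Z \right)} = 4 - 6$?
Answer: $-2322$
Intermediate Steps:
$H{\left(J,Z \right)} = -2$ ($H{\left(J,Z \right)} = 4 - 6 = -2$)
$18 \left(\left(1 + H{\left(5,4 \right)}\right) \left(-3\right) - 132\right) = 18 \left(\left(1 - 2\right) \left(-3\right) - 132\right) = 18 \left(\left(-1\right) \left(-3\right) - 132\right) = 18 \left(3 - 132\right) = 18 \left(-129\right) = -2322$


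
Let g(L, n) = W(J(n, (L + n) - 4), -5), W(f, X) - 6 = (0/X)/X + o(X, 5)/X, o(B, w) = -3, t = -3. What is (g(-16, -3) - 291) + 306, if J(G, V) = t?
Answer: 108/5 ≈ 21.600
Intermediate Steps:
J(G, V) = -3
W(f, X) = 6 - 3/X (W(f, X) = 6 + ((0/X)/X - 3/X) = 6 + (0/X - 3/X) = 6 + (0 - 3/X) = 6 - 3/X)
g(L, n) = 33/5 (g(L, n) = 6 - 3/(-5) = 6 - 3*(-⅕) = 6 + ⅗ = 33/5)
(g(-16, -3) - 291) + 306 = (33/5 - 291) + 306 = -1422/5 + 306 = 108/5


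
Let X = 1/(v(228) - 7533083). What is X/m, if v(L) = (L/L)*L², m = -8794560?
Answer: 1/65792974021440 ≈ 1.5199e-14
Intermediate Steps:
v(L) = L² (v(L) = 1*L² = L²)
X = -1/7481099 (X = 1/(228² - 7533083) = 1/(51984 - 7533083) = 1/(-7481099) = -1/7481099 ≈ -1.3367e-7)
X/m = -1/7481099/(-8794560) = -1/7481099*(-1/8794560) = 1/65792974021440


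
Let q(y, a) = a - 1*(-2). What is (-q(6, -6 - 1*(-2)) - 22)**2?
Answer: 400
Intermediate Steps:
q(y, a) = 2 + a (q(y, a) = a + 2 = 2 + a)
(-q(6, -6 - 1*(-2)) - 22)**2 = (-(2 + (-6 - 1*(-2))) - 22)**2 = (-(2 + (-6 + 2)) - 22)**2 = (-(2 - 4) - 22)**2 = (-1*(-2) - 22)**2 = (2 - 22)**2 = (-20)**2 = 400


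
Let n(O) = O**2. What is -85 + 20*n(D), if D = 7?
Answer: 895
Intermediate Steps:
-85 + 20*n(D) = -85 + 20*7**2 = -85 + 20*49 = -85 + 980 = 895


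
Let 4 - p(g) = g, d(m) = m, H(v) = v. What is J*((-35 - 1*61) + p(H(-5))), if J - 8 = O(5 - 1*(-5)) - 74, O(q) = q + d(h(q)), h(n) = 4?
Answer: 4524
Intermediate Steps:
p(g) = 4 - g
O(q) = 4 + q (O(q) = q + 4 = 4 + q)
J = -52 (J = 8 + ((4 + (5 - 1*(-5))) - 74) = 8 + ((4 + (5 + 5)) - 74) = 8 + ((4 + 10) - 74) = 8 + (14 - 74) = 8 - 60 = -52)
J*((-35 - 1*61) + p(H(-5))) = -52*((-35 - 1*61) + (4 - 1*(-5))) = -52*((-35 - 61) + (4 + 5)) = -52*(-96 + 9) = -52*(-87) = 4524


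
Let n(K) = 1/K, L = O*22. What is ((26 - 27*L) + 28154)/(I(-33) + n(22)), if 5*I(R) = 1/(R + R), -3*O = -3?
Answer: 4551690/7 ≈ 6.5024e+5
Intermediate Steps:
O = 1 (O = -⅓*(-3) = 1)
L = 22 (L = 1*22 = 22)
I(R) = 1/(10*R) (I(R) = 1/(5*(R + R)) = 1/(5*((2*R))) = (1/(2*R))/5 = 1/(10*R))
((26 - 27*L) + 28154)/(I(-33) + n(22)) = ((26 - 27*22) + 28154)/((⅒)/(-33) + 1/22) = ((26 - 594) + 28154)/((⅒)*(-1/33) + 1/22) = (-568 + 28154)/(-1/330 + 1/22) = 27586/(7/165) = 27586*(165/7) = 4551690/7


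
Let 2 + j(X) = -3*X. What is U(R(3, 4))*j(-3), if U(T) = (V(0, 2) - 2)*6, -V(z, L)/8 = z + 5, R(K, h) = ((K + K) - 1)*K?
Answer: -1764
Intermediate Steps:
j(X) = -2 - 3*X
R(K, h) = K*(-1 + 2*K) (R(K, h) = (2*K - 1)*K = (-1 + 2*K)*K = K*(-1 + 2*K))
V(z, L) = -40 - 8*z (V(z, L) = -8*(z + 5) = -8*(5 + z) = -40 - 8*z)
U(T) = -252 (U(T) = ((-40 - 8*0) - 2)*6 = ((-40 + 0) - 2)*6 = (-40 - 2)*6 = -42*6 = -252)
U(R(3, 4))*j(-3) = -252*(-2 - 3*(-3)) = -252*(-2 + 9) = -252*7 = -1764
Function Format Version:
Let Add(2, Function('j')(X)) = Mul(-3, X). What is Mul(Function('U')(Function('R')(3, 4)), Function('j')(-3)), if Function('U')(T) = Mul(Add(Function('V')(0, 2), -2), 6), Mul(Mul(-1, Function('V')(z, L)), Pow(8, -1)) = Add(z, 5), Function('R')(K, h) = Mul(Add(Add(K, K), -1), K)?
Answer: -1764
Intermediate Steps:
Function('j')(X) = Add(-2, Mul(-3, X))
Function('R')(K, h) = Mul(K, Add(-1, Mul(2, K))) (Function('R')(K, h) = Mul(Add(Mul(2, K), -1), K) = Mul(Add(-1, Mul(2, K)), K) = Mul(K, Add(-1, Mul(2, K))))
Function('V')(z, L) = Add(-40, Mul(-8, z)) (Function('V')(z, L) = Mul(-8, Add(z, 5)) = Mul(-8, Add(5, z)) = Add(-40, Mul(-8, z)))
Function('U')(T) = -252 (Function('U')(T) = Mul(Add(Add(-40, Mul(-8, 0)), -2), 6) = Mul(Add(Add(-40, 0), -2), 6) = Mul(Add(-40, -2), 6) = Mul(-42, 6) = -252)
Mul(Function('U')(Function('R')(3, 4)), Function('j')(-3)) = Mul(-252, Add(-2, Mul(-3, -3))) = Mul(-252, Add(-2, 9)) = Mul(-252, 7) = -1764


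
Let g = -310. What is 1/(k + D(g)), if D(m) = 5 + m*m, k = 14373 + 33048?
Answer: 1/143526 ≈ 6.9674e-6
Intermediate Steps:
k = 47421
D(m) = 5 + m**2
1/(k + D(g)) = 1/(47421 + (5 + (-310)**2)) = 1/(47421 + (5 + 96100)) = 1/(47421 + 96105) = 1/143526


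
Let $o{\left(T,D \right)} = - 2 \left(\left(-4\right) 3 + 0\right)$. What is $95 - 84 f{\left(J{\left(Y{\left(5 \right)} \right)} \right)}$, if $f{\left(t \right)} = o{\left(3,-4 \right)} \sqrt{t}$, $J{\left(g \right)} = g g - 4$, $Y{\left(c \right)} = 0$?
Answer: $95 - 4032 i \approx 95.0 - 4032.0 i$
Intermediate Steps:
$o{\left(T,D \right)} = 24$ ($o{\left(T,D \right)} = - 2 \left(-12 + 0\right) = \left(-2\right) \left(-12\right) = 24$)
$J{\left(g \right)} = -4 + g^{2}$ ($J{\left(g \right)} = g^{2} - 4 = -4 + g^{2}$)
$f{\left(t \right)} = 24 \sqrt{t}$
$95 - 84 f{\left(J{\left(Y{\left(5 \right)} \right)} \right)} = 95 - 84 \cdot 24 \sqrt{-4 + 0^{2}} = 95 - 84 \cdot 24 \sqrt{-4 + 0} = 95 - 84 \cdot 24 \sqrt{-4} = 95 - 84 \cdot 24 \cdot 2 i = 95 - 84 \cdot 48 i = 95 - 4032 i$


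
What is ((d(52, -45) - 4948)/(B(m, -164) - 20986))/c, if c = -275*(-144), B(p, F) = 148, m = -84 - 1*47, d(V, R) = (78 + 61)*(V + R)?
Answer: 53/11002464 ≈ 4.8171e-6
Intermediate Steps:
d(V, R) = 139*R + 139*V (d(V, R) = 139*(R + V) = 139*R + 139*V)
m = -131 (m = -84 - 47 = -131)
c = 39600
((d(52, -45) - 4948)/(B(m, -164) - 20986))/c = (((139*(-45) + 139*52) - 4948)/(148 - 20986))/39600 = (((-6255 + 7228) - 4948)/(-20838))*(1/39600) = ((973 - 4948)*(-1/20838))*(1/39600) = -3975*(-1/20838)*(1/39600) = (1325/6946)*(1/39600) = 53/11002464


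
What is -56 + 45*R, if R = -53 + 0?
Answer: -2441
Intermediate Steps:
R = -53
-56 + 45*R = -56 + 45*(-53) = -56 - 2385 = -2441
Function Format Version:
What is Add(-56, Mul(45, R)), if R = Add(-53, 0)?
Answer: -2441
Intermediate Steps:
R = -53
Add(-56, Mul(45, R)) = Add(-56, Mul(45, -53)) = Add(-56, -2385) = -2441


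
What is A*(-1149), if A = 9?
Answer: -10341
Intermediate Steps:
A*(-1149) = 9*(-1149) = -10341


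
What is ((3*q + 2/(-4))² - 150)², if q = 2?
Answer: 229441/16 ≈ 14340.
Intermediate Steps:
((3*q + 2/(-4))² - 150)² = ((3*2 + 2/(-4))² - 150)² = ((6 + 2*(-¼))² - 150)² = ((6 - ½)² - 150)² = ((11/2)² - 150)² = (121/4 - 150)² = (-479/4)² = 229441/16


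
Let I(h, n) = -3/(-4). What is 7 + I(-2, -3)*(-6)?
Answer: 5/2 ≈ 2.5000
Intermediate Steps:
I(h, n) = ¾ (I(h, n) = -3*(-¼) = ¾)
7 + I(-2, -3)*(-6) = 7 + (¾)*(-6) = 7 - 9/2 = 5/2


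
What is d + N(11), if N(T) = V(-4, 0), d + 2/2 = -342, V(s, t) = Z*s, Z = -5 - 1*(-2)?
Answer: -331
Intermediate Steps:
Z = -3 (Z = -5 + 2 = -3)
V(s, t) = -3*s
d = -343 (d = -1 - 342 = -343)
N(T) = 12 (N(T) = -3*(-4) = 12)
d + N(11) = -343 + 12 = -331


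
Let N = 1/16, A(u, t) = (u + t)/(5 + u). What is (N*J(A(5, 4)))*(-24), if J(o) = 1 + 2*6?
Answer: -39/2 ≈ -19.500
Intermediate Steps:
A(u, t) = (t + u)/(5 + u)
N = 1/16 ≈ 0.062500
J(o) = 13 (J(o) = 1 + 12 = 13)
(N*J(A(5, 4)))*(-24) = ((1/16)*13)*(-24) = (13/16)*(-24) = -39/2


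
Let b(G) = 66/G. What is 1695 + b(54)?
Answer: 15266/9 ≈ 1696.2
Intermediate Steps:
1695 + b(54) = 1695 + 66/54 = 1695 + 66*(1/54) = 1695 + 11/9 = 15266/9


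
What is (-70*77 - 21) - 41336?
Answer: -46747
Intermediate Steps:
(-70*77 - 21) - 41336 = (-5390 - 21) - 41336 = -5411 - 41336 = -46747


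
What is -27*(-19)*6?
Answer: 3078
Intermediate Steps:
-27*(-19)*6 = 513*6 = 3078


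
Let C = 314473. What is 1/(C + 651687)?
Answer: 1/966160 ≈ 1.0350e-6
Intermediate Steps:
1/(C + 651687) = 1/(314473 + 651687) = 1/966160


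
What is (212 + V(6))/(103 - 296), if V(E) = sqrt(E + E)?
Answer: -212/193 - 2*sqrt(3)/193 ≈ -1.1164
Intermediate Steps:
V(E) = sqrt(2)*sqrt(E) (V(E) = sqrt(2*E) = sqrt(2)*sqrt(E))
(212 + V(6))/(103 - 296) = (212 + sqrt(2)*sqrt(6))/(103 - 296) = (212 + 2*sqrt(3))/(-193) = (212 + 2*sqrt(3))*(-1/193) = -212/193 - 2*sqrt(3)/193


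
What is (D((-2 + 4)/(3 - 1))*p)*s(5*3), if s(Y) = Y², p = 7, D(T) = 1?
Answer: 1575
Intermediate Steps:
(D((-2 + 4)/(3 - 1))*p)*s(5*3) = (1*7)*(5*3)² = 7*15² = 7*225 = 1575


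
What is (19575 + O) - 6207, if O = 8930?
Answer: 22298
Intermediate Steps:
(19575 + O) - 6207 = (19575 + 8930) - 6207 = 28505 - 6207 = 22298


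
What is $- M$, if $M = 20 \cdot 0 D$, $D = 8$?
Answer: $0$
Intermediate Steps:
$M = 0$ ($M = 20 \cdot 0 \cdot 8 = 0 \cdot 8 = 0$)
$- M = \left(-1\right) 0 = 0$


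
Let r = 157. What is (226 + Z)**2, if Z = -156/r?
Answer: 1247926276/24649 ≈ 50628.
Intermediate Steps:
Z = -156/157 ≈ -0.99363
(226 + Z)**2 = (226 - 156/157)**2 = (35326/157)**2 = 1247926276/24649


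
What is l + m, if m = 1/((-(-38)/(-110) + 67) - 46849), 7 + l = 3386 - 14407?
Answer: -28375363867/2573029 ≈ -11028.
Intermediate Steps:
l = -11028 (l = -7 + (3386 - 14407) = -7 - 11021 = -11028)
m = -55/2573029 (m = 1/((-(-38)*(-1)/110 + 67) - 46849) = 1/((-19*1/55 + 67) - 46849) = 1/((-19/55 + 67) - 46849) = 1/(3666/55 - 46849) = 1/(-2573029/55) = -55/2573029 ≈ -2.1376e-5)
l + m = -11028 - 55/2573029 = -28375363867/2573029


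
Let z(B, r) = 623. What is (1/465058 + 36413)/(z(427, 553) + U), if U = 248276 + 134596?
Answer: 3386831391/35669483542 ≈ 0.094950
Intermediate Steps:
U = 382872
(1/465058 + 36413)/(z(427, 553) + U) = (1/465058 + 36413)/(623 + 382872) = (1/465058 + 36413)/383495 = (16934156955/465058)*(1/383495) = 3386831391/35669483542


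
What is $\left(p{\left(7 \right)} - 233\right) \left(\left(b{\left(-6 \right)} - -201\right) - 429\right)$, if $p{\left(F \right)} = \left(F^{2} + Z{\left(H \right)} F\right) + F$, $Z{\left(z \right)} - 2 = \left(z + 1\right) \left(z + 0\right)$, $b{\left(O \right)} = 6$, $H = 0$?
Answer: $36186$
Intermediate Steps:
$Z{\left(z \right)} = 2 + z \left(1 + z\right)$ ($Z{\left(z \right)} = 2 + \left(z + 1\right) \left(z + 0\right) = 2 + \left(1 + z\right) z = 2 + z \left(1 + z\right)$)
$p{\left(F \right)} = F^{2} + 3 F$ ($p{\left(F \right)} = \left(F^{2} + \left(2 + 0 + 0^{2}\right) F\right) + F = \left(F^{2} + \left(2 + 0 + 0\right) F\right) + F = \left(F^{2} + 2 F\right) + F = F^{2} + 3 F$)
$\left(p{\left(7 \right)} - 233\right) \left(\left(b{\left(-6 \right)} - -201\right) - 429\right) = \left(7 \left(3 + 7\right) - 233\right) \left(\left(6 - -201\right) - 429\right) = \left(7 \cdot 10 - 233\right) \left(\left(6 + 201\right) - 429\right) = \left(70 - 233\right) \left(207 - 429\right) = \left(-163\right) \left(-222\right) = 36186$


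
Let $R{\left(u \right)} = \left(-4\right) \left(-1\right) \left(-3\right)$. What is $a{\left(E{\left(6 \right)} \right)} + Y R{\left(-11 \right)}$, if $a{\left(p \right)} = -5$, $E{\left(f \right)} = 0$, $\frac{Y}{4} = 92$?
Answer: $-4421$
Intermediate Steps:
$Y = 368$ ($Y = 4 \cdot 92 = 368$)
$R{\left(u \right)} = -12$ ($R{\left(u \right)} = 4 \left(-3\right) = -12$)
$a{\left(E{\left(6 \right)} \right)} + Y R{\left(-11 \right)} = -5 + 368 \left(-12\right) = -5 - 4416 = -4421$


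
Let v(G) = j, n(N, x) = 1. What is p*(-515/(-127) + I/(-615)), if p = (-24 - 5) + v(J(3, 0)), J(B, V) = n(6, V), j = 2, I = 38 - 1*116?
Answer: -2939679/26035 ≈ -112.91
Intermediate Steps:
I = -78 (I = 38 - 116 = -78)
J(B, V) = 1
v(G) = 2
p = -27 (p = (-24 - 5) + 2 = -29 + 2 = -27)
p*(-515/(-127) + I/(-615)) = -27*(-515/(-127) - 78/(-615)) = -27*(-515*(-1/127) - 78*(-1/615)) = -27*(515/127 + 26/205) = -27*108877/26035 = -2939679/26035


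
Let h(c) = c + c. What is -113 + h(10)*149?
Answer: 2867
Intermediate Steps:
h(c) = 2*c
-113 + h(10)*149 = -113 + (2*10)*149 = -113 + 20*149 = -113 + 2980 = 2867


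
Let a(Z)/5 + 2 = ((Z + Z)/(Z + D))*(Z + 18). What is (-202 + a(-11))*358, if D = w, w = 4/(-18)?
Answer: -5184556/101 ≈ -51332.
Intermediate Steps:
w = -2/9 (w = 4*(-1/18) = -2/9 ≈ -0.22222)
D = -2/9 ≈ -0.22222
a(Z) = -10 + 10*Z*(18 + Z)/(-2/9 + Z) (a(Z) = -10 + 5*(((Z + Z)/(Z - 2/9))*(Z + 18)) = -10 + 5*(((2*Z)/(-2/9 + Z))*(18 + Z)) = -10 + 5*((2*Z/(-2/9 + Z))*(18 + Z)) = -10 + 5*(2*Z*(18 + Z)/(-2/9 + Z)) = -10 + 10*Z*(18 + Z)/(-2/9 + Z))
(-202 + a(-11))*358 = (-202 + 10*(2 + 9*(-11)**2 + 153*(-11))/(-2 + 9*(-11)))*358 = (-202 + 10*(2 + 9*121 - 1683)/(-2 - 99))*358 = (-202 + 10*(2 + 1089 - 1683)/(-101))*358 = (-202 + 10*(-1/101)*(-592))*358 = (-202 + 5920/101)*358 = -14482/101*358 = -5184556/101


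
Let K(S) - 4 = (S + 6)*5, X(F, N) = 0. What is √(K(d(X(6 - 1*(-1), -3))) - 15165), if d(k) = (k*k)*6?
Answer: I*√15131 ≈ 123.01*I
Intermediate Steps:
d(k) = 6*k² (d(k) = k²*6 = 6*k²)
K(S) = 34 + 5*S (K(S) = 4 + (S + 6)*5 = 4 + (6 + S)*5 = 4 + (30 + 5*S) = 34 + 5*S)
√(K(d(X(6 - 1*(-1), -3))) - 15165) = √((34 + 5*(6*0²)) - 15165) = √((34 + 5*(6*0)) - 15165) = √((34 + 5*0) - 15165) = √((34 + 0) - 15165) = √(34 - 15165) = √(-15131) = I*√15131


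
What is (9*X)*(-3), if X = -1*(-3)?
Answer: -81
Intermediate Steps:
X = 3
(9*X)*(-3) = (9*3)*(-3) = 27*(-3) = -81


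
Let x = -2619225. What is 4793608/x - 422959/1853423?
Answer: -9992408106959/4854531857175 ≈ -2.0584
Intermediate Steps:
4793608/x - 422959/1853423 = 4793608/(-2619225) - 422959/1853423 = 4793608*(-1/2619225) - 422959*1/1853423 = -4793608/2619225 - 422959/1853423 = -9992408106959/4854531857175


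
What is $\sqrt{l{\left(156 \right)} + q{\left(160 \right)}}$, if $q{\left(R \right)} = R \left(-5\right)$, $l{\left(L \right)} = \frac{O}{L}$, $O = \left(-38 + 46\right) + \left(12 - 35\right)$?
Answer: $\frac{i \sqrt{540865}}{26} \approx 28.286 i$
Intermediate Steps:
$O = -15$ ($O = 8 + \left(12 - 35\right) = 8 - 23 = -15$)
$l{\left(L \right)} = - \frac{15}{L}$
$q{\left(R \right)} = - 5 R$
$\sqrt{l{\left(156 \right)} + q{\left(160 \right)}} = \sqrt{- \frac{15}{156} - 800} = \sqrt{\left(-15\right) \frac{1}{156} - 800} = \sqrt{- \frac{5}{52} - 800} = \sqrt{- \frac{41605}{52}} = \frac{i \sqrt{540865}}{26}$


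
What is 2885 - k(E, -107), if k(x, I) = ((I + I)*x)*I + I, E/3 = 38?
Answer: -2607380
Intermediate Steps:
E = 114 (E = 3*38 = 114)
k(x, I) = I + 2*x*I² (k(x, I) = ((2*I)*x)*I + I = (2*I*x)*I + I = 2*x*I² + I = I + 2*x*I²)
2885 - k(E, -107) = 2885 - (-107)*(1 + 2*(-107)*114) = 2885 - (-107)*(1 - 24396) = 2885 - (-107)*(-24395) = 2885 - 1*2610265 = 2885 - 2610265 = -2607380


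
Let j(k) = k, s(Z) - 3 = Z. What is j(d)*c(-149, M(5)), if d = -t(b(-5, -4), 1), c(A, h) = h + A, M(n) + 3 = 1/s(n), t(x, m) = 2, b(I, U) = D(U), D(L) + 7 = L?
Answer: 1215/4 ≈ 303.75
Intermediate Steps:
s(Z) = 3 + Z
D(L) = -7 + L
b(I, U) = -7 + U
M(n) = -3 + 1/(3 + n)
c(A, h) = A + h
d = -2 (d = -1*2 = -2)
j(d)*c(-149, M(5)) = -2*(-149 + (-8 - 3*5)/(3 + 5)) = -2*(-149 + (-8 - 15)/8) = -2*(-149 + (⅛)*(-23)) = -2*(-149 - 23/8) = -2*(-1215/8) = 1215/4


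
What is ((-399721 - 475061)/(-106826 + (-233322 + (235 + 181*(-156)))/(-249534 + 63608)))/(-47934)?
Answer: -9035817674/52891093419639 ≈ -0.00017084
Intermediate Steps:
((-399721 - 475061)/(-106826 + (-233322 + (235 + 181*(-156)))/(-249534 + 63608)))/(-47934) = -874782/(-106826 + (-233322 + (235 - 28236))/(-185926))*(-1/47934) = -874782/(-106826 + (-233322 - 28001)*(-1/185926))*(-1/47934) = -874782/(-106826 - 261323*(-1/185926))*(-1/47934) = -874782/(-106826 + 261323/185926)*(-1/47934) = -874782/(-19861469553/185926)*(-1/47934) = -874782*(-185926/19861469553)*(-1/47934) = (54214906044/6620489851)*(-1/47934) = -9035817674/52891093419639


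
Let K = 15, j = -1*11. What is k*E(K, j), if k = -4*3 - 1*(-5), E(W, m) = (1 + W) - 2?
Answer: -98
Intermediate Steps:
j = -11
E(W, m) = -1 + W
k = -7 (k = -12 + 5 = -7)
k*E(K, j) = -7*(-1 + 15) = -7*14 = -98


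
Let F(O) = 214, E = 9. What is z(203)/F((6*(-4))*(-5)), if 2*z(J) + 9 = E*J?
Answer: 909/214 ≈ 4.2477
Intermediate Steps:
z(J) = -9/2 + 9*J/2 (z(J) = -9/2 + (9*J)/2 = -9/2 + 9*J/2)
z(203)/F((6*(-4))*(-5)) = (-9/2 + (9/2)*203)/214 = (-9/2 + 1827/2)*(1/214) = 909*(1/214) = 909/214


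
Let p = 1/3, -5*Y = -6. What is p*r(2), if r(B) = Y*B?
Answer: 4/5 ≈ 0.80000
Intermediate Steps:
Y = 6/5 (Y = -1/5*(-6) = 6/5 ≈ 1.2000)
r(B) = 6*B/5
p = 1/3 ≈ 0.33333
p*r(2) = ((6/5)*2)/3 = (1/3)*(12/5) = 4/5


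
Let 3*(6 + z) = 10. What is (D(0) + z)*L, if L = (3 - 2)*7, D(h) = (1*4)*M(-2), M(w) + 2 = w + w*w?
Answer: -56/3 ≈ -18.667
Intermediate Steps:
M(w) = -2 + w + w² (M(w) = -2 + (w + w*w) = -2 + (w + w²) = -2 + w + w²)
z = -8/3 (z = -6 + (⅓)*10 = -6 + 10/3 = -8/3 ≈ -2.6667)
D(h) = 0 (D(h) = (1*4)*(-2 - 2 + (-2)²) = 4*(-2 - 2 + 4) = 4*0 = 0)
L = 7 (L = 1*7 = 7)
(D(0) + z)*L = (0 - 8/3)*7 = -8/3*7 = -56/3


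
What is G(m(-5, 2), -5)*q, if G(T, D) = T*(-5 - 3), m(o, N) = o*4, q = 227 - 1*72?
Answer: 24800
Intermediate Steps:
q = 155 (q = 227 - 72 = 155)
m(o, N) = 4*o
G(T, D) = -8*T (G(T, D) = T*(-8) = -8*T)
G(m(-5, 2), -5)*q = -32*(-5)*155 = -8*(-20)*155 = 160*155 = 24800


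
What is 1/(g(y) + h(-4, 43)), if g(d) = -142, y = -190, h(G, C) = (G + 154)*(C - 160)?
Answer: -1/17692 ≈ -5.6523e-5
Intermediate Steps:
h(G, C) = (-160 + C)*(154 + G) (h(G, C) = (154 + G)*(-160 + C) = (-160 + C)*(154 + G))
1/(g(y) + h(-4, 43)) = 1/(-142 + (-24640 - 160*(-4) + 154*43 + 43*(-4))) = 1/(-142 + (-24640 + 640 + 6622 - 172)) = 1/(-142 - 17550) = 1/(-17692) = -1/17692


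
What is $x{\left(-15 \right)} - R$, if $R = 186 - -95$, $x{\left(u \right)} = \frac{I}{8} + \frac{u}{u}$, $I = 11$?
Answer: $- \frac{2229}{8} \approx -278.63$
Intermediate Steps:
$x{\left(u \right)} = \frac{19}{8}$ ($x{\left(u \right)} = \frac{11}{8} + \frac{u}{u} = 11 \cdot \frac{1}{8} + 1 = \frac{11}{8} + 1 = \frac{19}{8}$)
$R = 281$ ($R = 186 + 95 = 281$)
$x{\left(-15 \right)} - R = \frac{19}{8} - 281 = - \frac{2229}{8}$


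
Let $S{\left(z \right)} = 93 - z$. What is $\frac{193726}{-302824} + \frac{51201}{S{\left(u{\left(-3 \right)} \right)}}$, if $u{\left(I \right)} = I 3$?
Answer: $\frac{1290427631}{2574004} \approx 501.33$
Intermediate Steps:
$u{\left(I \right)} = 3 I$
$\frac{193726}{-302824} + \frac{51201}{S{\left(u{\left(-3 \right)} \right)}} = \frac{193726}{-302824} + \frac{51201}{93 - 3 \left(-3\right)} = 193726 \left(- \frac{1}{302824}\right) + \frac{51201}{93 - -9} = - \frac{96863}{151412} + \frac{51201}{93 + 9} = - \frac{96863}{151412} + \frac{51201}{102} = - \frac{96863}{151412} + 51201 \cdot \frac{1}{102} = - \frac{96863}{151412} + \frac{17067}{34} = \frac{1290427631}{2574004}$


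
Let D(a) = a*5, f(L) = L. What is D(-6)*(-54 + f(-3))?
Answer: 1710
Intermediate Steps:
D(a) = 5*a
D(-6)*(-54 + f(-3)) = (5*(-6))*(-54 - 3) = -30*(-57) = 1710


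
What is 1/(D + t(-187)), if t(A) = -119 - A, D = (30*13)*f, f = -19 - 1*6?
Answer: -1/9682 ≈ -0.00010328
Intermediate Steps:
f = -25 (f = -19 - 6 = -25)
D = -9750 (D = (30*13)*(-25) = 390*(-25) = -9750)
1/(D + t(-187)) = 1/(-9750 + (-119 - 1*(-187))) = 1/(-9750 + (-119 + 187)) = 1/(-9750 + 68) = 1/(-9682) = -1/9682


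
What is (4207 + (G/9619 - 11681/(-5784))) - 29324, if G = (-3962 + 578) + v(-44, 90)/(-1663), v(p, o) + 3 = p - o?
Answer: -2323749911235379/92523160248 ≈ -25115.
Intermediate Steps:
v(p, o) = -3 + p - o (v(p, o) = -3 + (p - o) = -3 + p - o)
G = -5627455/1663 (G = (-3962 + 578) + (-3 - 44 - 1*90)/(-1663) = -3384 + (-3 - 44 - 90)*(-1/1663) = -3384 - 137*(-1/1663) = -3384 + 137/1663 = -5627455/1663 ≈ -3383.9)
(4207 + (G/9619 - 11681/(-5784))) - 29324 = (4207 + (-5627455/1663/9619 - 11681/(-5784))) - 29324 = (4207 + (-5627455/1663*1/9619 - 11681*(-1/5784))) - 29324 = (4207 + (-5627455/15996397 + 11681/5784)) - 29324 = (4207 + 154304713637/92523160248) - 29324 = 389399239876973/92523160248 - 29324 = -2323749911235379/92523160248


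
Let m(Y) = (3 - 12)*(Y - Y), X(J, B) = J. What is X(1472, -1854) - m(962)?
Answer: 1472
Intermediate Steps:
m(Y) = 0 (m(Y) = -9*0 = 0)
X(1472, -1854) - m(962) = 1472 - 1*0 = 1472 + 0 = 1472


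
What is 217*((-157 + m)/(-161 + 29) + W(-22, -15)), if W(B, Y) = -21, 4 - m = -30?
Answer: -191611/44 ≈ -4354.8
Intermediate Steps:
m = 34 (m = 4 - 1*(-30) = 4 + 30 = 34)
217*((-157 + m)/(-161 + 29) + W(-22, -15)) = 217*((-157 + 34)/(-161 + 29) - 21) = 217*(-123/(-132) - 21) = 217*(-123*(-1/132) - 21) = 217*(41/44 - 21) = 217*(-883/44) = -191611/44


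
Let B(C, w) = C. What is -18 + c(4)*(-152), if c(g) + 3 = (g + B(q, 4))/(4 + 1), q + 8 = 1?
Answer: 2646/5 ≈ 529.20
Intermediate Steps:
q = -7 (q = -8 + 1 = -7)
c(g) = -22/5 + g/5 (c(g) = -3 + (g - 7)/(4 + 1) = -3 + (-7 + g)/5 = -3 + (-7 + g)*(1/5) = -3 + (-7/5 + g/5) = -22/5 + g/5)
-18 + c(4)*(-152) = -18 + (-22/5 + (1/5)*4)*(-152) = -18 + (-22/5 + 4/5)*(-152) = -18 - 18/5*(-152) = -18 + 2736/5 = 2646/5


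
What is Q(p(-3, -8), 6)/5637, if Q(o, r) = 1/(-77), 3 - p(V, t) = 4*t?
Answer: -1/434049 ≈ -2.3039e-6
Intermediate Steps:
p(V, t) = 3 - 4*t
Q(o, r) = -1/77
Q(p(-3, -8), 6)/5637 = -1/77/5637 = -1/77*1/5637 = -1/434049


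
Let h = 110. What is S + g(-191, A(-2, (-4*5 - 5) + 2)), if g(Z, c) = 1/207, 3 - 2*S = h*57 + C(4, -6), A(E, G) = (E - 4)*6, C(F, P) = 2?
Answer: -1297681/414 ≈ -3134.5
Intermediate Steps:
A(E, G) = -24 + 6*E (A(E, G) = (-4 + E)*6 = -24 + 6*E)
S = -6269/2 (S = 3/2 - (110*57 + 2)/2 = 3/2 - (6270 + 2)/2 = 3/2 - ½*6272 = 3/2 - 3136 = -6269/2 ≈ -3134.5)
g(Z, c) = 1/207
S + g(-191, A(-2, (-4*5 - 5) + 2)) = -6269/2 + 1/207 = -1297681/414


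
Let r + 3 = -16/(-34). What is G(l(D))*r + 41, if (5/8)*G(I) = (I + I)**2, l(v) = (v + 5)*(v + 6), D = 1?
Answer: -2423779/85 ≈ -28515.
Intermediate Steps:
l(v) = (5 + v)*(6 + v)
G(I) = 32*I**2/5 (G(I) = 8*(I + I)**2/5 = 8*(2*I)**2/5 = 8*(4*I**2)/5 = 32*I**2/5)
r = -43/17 (r = -3 - 16/(-34) = -3 - 16*(-1/34) = -3 + 8/17 = -43/17 ≈ -2.5294)
G(l(D))*r + 41 = (32*(30 + 1**2 + 11*1)**2/5)*(-43/17) + 41 = (32*(30 + 1 + 11)**2/5)*(-43/17) + 41 = ((32/5)*42**2)*(-43/17) + 41 = ((32/5)*1764)*(-43/17) + 41 = (56448/5)*(-43/17) + 41 = -2427264/85 + 41 = -2423779/85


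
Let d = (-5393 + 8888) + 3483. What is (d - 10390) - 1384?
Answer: -4796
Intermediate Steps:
d = 6978 (d = 3495 + 3483 = 6978)
(d - 10390) - 1384 = (6978 - 10390) - 1384 = -3412 - 1384 = -4796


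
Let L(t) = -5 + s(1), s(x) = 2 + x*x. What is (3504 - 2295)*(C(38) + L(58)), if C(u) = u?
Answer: 43524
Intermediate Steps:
s(x) = 2 + x**2
L(t) = -2 (L(t) = -5 + (2 + 1**2) = -5 + (2 + 1) = -5 + 3 = -2)
(3504 - 2295)*(C(38) + L(58)) = (3504 - 2295)*(38 - 2) = 1209*36 = 43524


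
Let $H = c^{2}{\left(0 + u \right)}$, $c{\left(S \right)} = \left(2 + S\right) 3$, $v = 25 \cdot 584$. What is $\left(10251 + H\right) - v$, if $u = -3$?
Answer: $-4340$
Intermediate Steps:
$v = 14600$
$c{\left(S \right)} = 6 + 3 S$
$H = 9$ ($H = \left(6 + 3 \left(0 - 3\right)\right)^{2} = \left(6 + 3 \left(-3\right)\right)^{2} = \left(6 - 9\right)^{2} = \left(-3\right)^{2} = 9$)
$\left(10251 + H\right) - v = \left(10251 + 9\right) - 14600 = 10260 - 14600 = -4340$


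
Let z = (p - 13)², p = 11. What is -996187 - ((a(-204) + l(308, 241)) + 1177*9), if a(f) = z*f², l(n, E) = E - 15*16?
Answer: -1173245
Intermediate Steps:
z = 4 (z = (11 - 13)² = (-2)² = 4)
l(n, E) = -240 + E (l(n, E) = E - 240 = -240 + E)
a(f) = 4*f²
-996187 - ((a(-204) + l(308, 241)) + 1177*9) = -996187 - ((4*(-204)² + (-240 + 241)) + 1177*9) = -996187 - ((4*41616 + 1) + 10593) = -996187 - ((166464 + 1) + 10593) = -996187 - (166465 + 10593) = -996187 - 1*177058 = -996187 - 177058 = -1173245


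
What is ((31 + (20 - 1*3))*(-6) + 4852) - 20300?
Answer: -15736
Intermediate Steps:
((31 + (20 - 1*3))*(-6) + 4852) - 20300 = ((31 + (20 - 3))*(-6) + 4852) - 20300 = ((31 + 17)*(-6) + 4852) - 20300 = (48*(-6) + 4852) - 20300 = (-288 + 4852) - 20300 = 4564 - 20300 = -15736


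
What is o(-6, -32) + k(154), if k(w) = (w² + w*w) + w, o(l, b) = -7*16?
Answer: 47474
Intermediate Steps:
o(l, b) = -112
k(w) = w + 2*w² (k(w) = (w² + w²) + w = 2*w² + w = w + 2*w²)
o(-6, -32) + k(154) = -112 + 154*(1 + 2*154) = -112 + 154*(1 + 308) = -112 + 154*309 = -112 + 47586 = 47474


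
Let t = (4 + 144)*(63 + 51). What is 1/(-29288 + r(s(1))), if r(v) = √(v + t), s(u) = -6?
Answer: -14644/428885039 - 3*√1874/857770078 ≈ -3.4296e-5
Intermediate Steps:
t = 16872 (t = 148*114 = 16872)
r(v) = √(16872 + v) (r(v) = √(v + 16872) = √(16872 + v))
1/(-29288 + r(s(1))) = 1/(-29288 + √(16872 - 6)) = 1/(-29288 + √16866) = 1/(-29288 + 3*√1874)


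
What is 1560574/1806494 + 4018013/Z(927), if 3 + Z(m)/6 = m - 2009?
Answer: -116908984511/189681870 ≈ -616.34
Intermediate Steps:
Z(m) = -12072 + 6*m (Z(m) = -18 + 6*(m - 2009) = -18 + 6*(-2009 + m) = -18 + (-12054 + 6*m) = -12072 + 6*m)
1560574/1806494 + 4018013/Z(927) = 1560574/1806494 + 4018013/(-12072 + 6*927) = 1560574*(1/1806494) + 4018013/(-12072 + 5562) = 780287/903247 + 4018013/(-6510) = 780287/903247 + 4018013*(-1/6510) = 780287/903247 - 4018013/6510 = -116908984511/189681870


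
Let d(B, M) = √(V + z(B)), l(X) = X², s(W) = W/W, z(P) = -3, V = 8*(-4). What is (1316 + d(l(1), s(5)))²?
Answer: (1316 + I*√35)² ≈ 1.7318e+6 + 1.557e+4*I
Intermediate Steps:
V = -32
s(W) = 1
d(B, M) = I*√35 (d(B, M) = √(-32 - 3) = √(-35) = I*√35)
(1316 + d(l(1), s(5)))² = (1316 + I*√35)²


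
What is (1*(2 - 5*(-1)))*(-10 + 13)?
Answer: 21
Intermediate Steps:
(1*(2 - 5*(-1)))*(-10 + 13) = (1*(2 + 5))*3 = (1*7)*3 = 7*3 = 21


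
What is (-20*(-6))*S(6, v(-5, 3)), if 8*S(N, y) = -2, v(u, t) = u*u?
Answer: -30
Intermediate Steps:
v(u, t) = u**2
S(N, y) = -1/4 (S(N, y) = (1/8)*(-2) = -1/4)
(-20*(-6))*S(6, v(-5, 3)) = -20*(-6)*(-1/4) = 120*(-1/4) = -30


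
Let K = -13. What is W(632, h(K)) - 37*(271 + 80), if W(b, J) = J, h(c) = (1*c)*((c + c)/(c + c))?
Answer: -13000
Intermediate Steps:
h(c) = c (h(c) = c*((2*c)/((2*c))) = c*((2*c)*(1/(2*c))) = c*1 = c)
W(632, h(K)) - 37*(271 + 80) = -13 - 37*(271 + 80) = -13 - 37*351 = -13 - 12987 = -13000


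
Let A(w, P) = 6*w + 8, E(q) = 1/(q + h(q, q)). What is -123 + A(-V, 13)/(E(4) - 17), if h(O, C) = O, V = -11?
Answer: -17197/135 ≈ -127.39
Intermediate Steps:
E(q) = 1/(2*q) (E(q) = 1/(q + q) = 1/(2*q))
A(w, P) = 8 + 6*w
-123 + A(-V, 13)/(E(4) - 17) = -123 + (8 + 6*(-1*(-11)))/((1/2)/4 - 17) = -123 + (8 + 6*11)/((1/2)*(1/4) - 17) = -123 + (8 + 66)/(1/8 - 17) = -123 + 74/(-135/8) = -123 + 74*(-8/135) = -123 - 592/135 = -17197/135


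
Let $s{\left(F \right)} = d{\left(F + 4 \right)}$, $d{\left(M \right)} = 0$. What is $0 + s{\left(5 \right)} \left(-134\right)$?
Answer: $0$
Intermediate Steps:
$s{\left(F \right)} = 0$
$0 + s{\left(5 \right)} \left(-134\right) = 0 + 0 \left(-134\right) = 0 + 0 = 0$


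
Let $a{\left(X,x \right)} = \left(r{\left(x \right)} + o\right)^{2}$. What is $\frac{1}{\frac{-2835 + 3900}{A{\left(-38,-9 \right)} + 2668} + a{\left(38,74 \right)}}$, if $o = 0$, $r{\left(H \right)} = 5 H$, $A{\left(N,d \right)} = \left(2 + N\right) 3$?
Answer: $\frac{512}{70093013} \approx 7.3046 \cdot 10^{-6}$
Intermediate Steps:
$A{\left(N,d \right)} = 6 + 3 N$
$a{\left(X,x \right)} = 25 x^{2}$ ($a{\left(X,x \right)} = \left(5 x + 0\right)^{2} = \left(5 x\right)^{2} = 25 x^{2}$)
$\frac{1}{\frac{-2835 + 3900}{A{\left(-38,-9 \right)} + 2668} + a{\left(38,74 \right)}} = \frac{1}{\frac{-2835 + 3900}{\left(6 + 3 \left(-38\right)\right) + 2668} + 25 \cdot 74^{2}} = \frac{1}{\frac{1065}{\left(6 - 114\right) + 2668} + 25 \cdot 5476} = \frac{1}{\frac{1065}{-108 + 2668} + 136900} = \frac{1}{\frac{1065}{2560} + 136900} = \frac{1}{1065 \cdot \frac{1}{2560} + 136900} = \frac{1}{\frac{213}{512} + 136900} = \frac{1}{\frac{70093013}{512}} = \frac{512}{70093013}$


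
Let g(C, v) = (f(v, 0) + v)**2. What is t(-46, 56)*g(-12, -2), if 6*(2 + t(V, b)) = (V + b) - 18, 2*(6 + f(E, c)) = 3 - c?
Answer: -845/6 ≈ -140.83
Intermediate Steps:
f(E, c) = -9/2 - c/2 (f(E, c) = -6 + (3 - c)/2 = -6 + (3/2 - c/2) = -9/2 - c/2)
g(C, v) = (-9/2 + v)**2 (g(C, v) = ((-9/2 - 1/2*0) + v)**2 = ((-9/2 + 0) + v)**2 = (-9/2 + v)**2)
t(V, b) = -5 + V/6 + b/6 (t(V, b) = -2 + ((V + b) - 18)/6 = -2 + (-18 + V + b)/6 = -2 + (-3 + V/6 + b/6) = -5 + V/6 + b/6)
t(-46, 56)*g(-12, -2) = (-5 + (1/6)*(-46) + (1/6)*56)*((-9 + 2*(-2))**2/4) = (-5 - 23/3 + 28/3)*((-9 - 4)**2/4) = -5*(-13)**2/6 = -5*169/6 = -10/3*169/4 = -845/6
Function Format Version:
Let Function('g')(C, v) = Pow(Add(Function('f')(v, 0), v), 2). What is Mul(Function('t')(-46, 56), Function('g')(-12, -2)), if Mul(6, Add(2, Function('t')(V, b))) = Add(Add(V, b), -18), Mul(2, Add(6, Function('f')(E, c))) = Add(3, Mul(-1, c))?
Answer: Rational(-845, 6) ≈ -140.83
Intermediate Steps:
Function('f')(E, c) = Add(Rational(-9, 2), Mul(Rational(-1, 2), c)) (Function('f')(E, c) = Add(-6, Mul(Rational(1, 2), Add(3, Mul(-1, c)))) = Add(-6, Add(Rational(3, 2), Mul(Rational(-1, 2), c))) = Add(Rational(-9, 2), Mul(Rational(-1, 2), c)))
Function('g')(C, v) = Pow(Add(Rational(-9, 2), v), 2) (Function('g')(C, v) = Pow(Add(Add(Rational(-9, 2), Mul(Rational(-1, 2), 0)), v), 2) = Pow(Add(Add(Rational(-9, 2), 0), v), 2) = Pow(Add(Rational(-9, 2), v), 2))
Function('t')(V, b) = Add(-5, Mul(Rational(1, 6), V), Mul(Rational(1, 6), b)) (Function('t')(V, b) = Add(-2, Mul(Rational(1, 6), Add(Add(V, b), -18))) = Add(-2, Mul(Rational(1, 6), Add(-18, V, b))) = Add(-2, Add(-3, Mul(Rational(1, 6), V), Mul(Rational(1, 6), b))) = Add(-5, Mul(Rational(1, 6), V), Mul(Rational(1, 6), b)))
Mul(Function('t')(-46, 56), Function('g')(-12, -2)) = Mul(Add(-5, Mul(Rational(1, 6), -46), Mul(Rational(1, 6), 56)), Mul(Rational(1, 4), Pow(Add(-9, Mul(2, -2)), 2))) = Mul(Add(-5, Rational(-23, 3), Rational(28, 3)), Mul(Rational(1, 4), Pow(Add(-9, -4), 2))) = Mul(Rational(-10, 3), Mul(Rational(1, 4), Pow(-13, 2))) = Mul(Rational(-10, 3), Mul(Rational(1, 4), 169)) = Mul(Rational(-10, 3), Rational(169, 4)) = Rational(-845, 6)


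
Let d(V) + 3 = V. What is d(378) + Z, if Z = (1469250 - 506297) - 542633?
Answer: 420695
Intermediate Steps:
d(V) = -3 + V
Z = 420320 (Z = 962953 - 542633 = 420320)
d(378) + Z = (-3 + 378) + 420320 = 375 + 420320 = 420695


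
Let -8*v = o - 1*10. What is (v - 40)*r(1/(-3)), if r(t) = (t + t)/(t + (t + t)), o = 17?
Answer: -109/4 ≈ -27.250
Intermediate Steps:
v = -7/8 (v = -(17 - 1*10)/8 = -(17 - 10)/8 = -1/8*7 = -7/8 ≈ -0.87500)
r(t) = 2/3 (r(t) = (2*t)/(t + 2*t) = (2*t)/((3*t)) = (2*t)*(1/(3*t)) = 2/3)
(v - 40)*r(1/(-3)) = (-7/8 - 40)*(2/3) = -327/8*2/3 = -109/4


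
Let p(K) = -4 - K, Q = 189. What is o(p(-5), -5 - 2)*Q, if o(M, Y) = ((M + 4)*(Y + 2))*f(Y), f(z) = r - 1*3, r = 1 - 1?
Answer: 14175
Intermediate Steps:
r = 0
f(z) = -3 (f(z) = 0 - 1*3 = 0 - 3 = -3)
o(M, Y) = -3*(2 + Y)*(4 + M) (o(M, Y) = ((M + 4)*(Y + 2))*(-3) = ((4 + M)*(2 + Y))*(-3) = ((2 + Y)*(4 + M))*(-3) = -3*(2 + Y)*(4 + M))
o(p(-5), -5 - 2)*Q = (-24 - 12*(-5 - 2) - 6*(-4 - 1*(-5)) - 3*(-4 - 1*(-5))*(-5 - 2))*189 = (-24 - 12*(-7) - 6*(-4 + 5) - 3*(-4 + 5)*(-7))*189 = (-24 + 84 - 6*1 - 3*1*(-7))*189 = (-24 + 84 - 6 + 21)*189 = 75*189 = 14175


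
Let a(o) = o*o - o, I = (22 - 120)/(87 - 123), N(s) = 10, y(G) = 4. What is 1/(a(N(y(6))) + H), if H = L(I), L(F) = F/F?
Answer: 1/91 ≈ 0.010989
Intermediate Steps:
I = 49/18 (I = -98/(-36) = -98*(-1/36) = 49/18 ≈ 2.7222)
L(F) = 1
H = 1
a(o) = o**2 - o
1/(a(N(y(6))) + H) = 1/(10*(-1 + 10) + 1) = 1/(10*9 + 1) = 1/(90 + 1) = 1/91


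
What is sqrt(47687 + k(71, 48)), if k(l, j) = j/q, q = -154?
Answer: 125*sqrt(18095)/77 ≈ 218.37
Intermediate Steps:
k(l, j) = -j/154 (k(l, j) = j/(-154) = j*(-1/154) = -j/154)
sqrt(47687 + k(71, 48)) = sqrt(47687 - 1/154*48) = sqrt(47687 - 24/77) = sqrt(3671875/77) = 125*sqrt(18095)/77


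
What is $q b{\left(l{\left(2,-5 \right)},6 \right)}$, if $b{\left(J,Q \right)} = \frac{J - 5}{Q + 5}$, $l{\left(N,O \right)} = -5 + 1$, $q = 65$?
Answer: $- \frac{585}{11} \approx -53.182$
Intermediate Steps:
$l{\left(N,O \right)} = -4$
$b{\left(J,Q \right)} = \frac{-5 + J}{5 + Q}$
$q b{\left(l{\left(2,-5 \right)},6 \right)} = 65 \frac{-5 - 4}{5 + 6} = 65 \cdot \frac{1}{11} \left(-9\right) = 65 \left(- \frac{9}{11}\right) = - \frac{585}{11}$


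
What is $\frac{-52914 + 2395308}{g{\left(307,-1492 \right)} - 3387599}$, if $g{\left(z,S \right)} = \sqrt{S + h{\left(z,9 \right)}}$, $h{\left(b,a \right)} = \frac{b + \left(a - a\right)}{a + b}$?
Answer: $- \frac{2507488936753896}{3626361327668281} - \frac{4684788 i \sqrt{37222035}}{3626361327668281} \approx -0.69146 - 7.8817 \cdot 10^{-6} i$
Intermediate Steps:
$h{\left(b,a \right)} = \frac{b}{a + b}$ ($h{\left(b,a \right)} = \frac{b + 0}{a + b} = \frac{b}{a + b}$)
$g{\left(z,S \right)} = \sqrt{S + \frac{z}{9 + z}}$
$\frac{-52914 + 2395308}{g{\left(307,-1492 \right)} - 3387599} = \frac{-52914 + 2395308}{\sqrt{\frac{307 - 1492 \left(9 + 307\right)}{9 + 307}} - 3387599} = \frac{2342394}{\sqrt{\frac{307 - 471472}{316}} - 3387599} = \frac{2342394}{\sqrt{\frac{1}{316} \left(-471165\right)} - 3387599} = \frac{2342394}{\sqrt{- \frac{471165}{316}} - 3387599} = \frac{2342394}{\frac{i \sqrt{37222035}}{158} - 3387599} = \frac{2342394}{-3387599 + \frac{i \sqrt{37222035}}{158}}$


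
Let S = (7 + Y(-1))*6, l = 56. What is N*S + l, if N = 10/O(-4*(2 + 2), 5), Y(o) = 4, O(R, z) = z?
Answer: 188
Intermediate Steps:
N = 2 (N = 10/5 = (1/5)*10 = 2)
S = 66 (S = (7 + 4)*6 = 11*6 = 66)
N*S + l = 2*66 + 56 = 132 + 56 = 188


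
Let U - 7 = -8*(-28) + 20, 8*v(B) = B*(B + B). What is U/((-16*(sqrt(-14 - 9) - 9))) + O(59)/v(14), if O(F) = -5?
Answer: 102371/81536 + 251*I*sqrt(23)/1664 ≈ 1.2555 + 0.72341*I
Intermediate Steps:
v(B) = B**2/4 (v(B) = (B*(B + B))/8 = (B*(2*B))/8 = (2*B**2)/8 = B**2/4)
U = 251 (U = 7 + (-8*(-28) + 20) = 7 + (224 + 20) = 7 + 244 = 251)
U/((-16*(sqrt(-14 - 9) - 9))) + O(59)/v(14) = 251/((-16*(sqrt(-14 - 9) - 9))) - 5/((1/4)*14**2) = 251/((-16*(sqrt(-23) - 9))) - 5/((1/4)*196) = 251/((-16*(I*sqrt(23) - 9))) - 5/49 = 251/((-16*(-9 + I*sqrt(23)))) - 5*1/49 = 251/(144 - 16*I*sqrt(23)) - 5/49 = -5/49 + 251/(144 - 16*I*sqrt(23))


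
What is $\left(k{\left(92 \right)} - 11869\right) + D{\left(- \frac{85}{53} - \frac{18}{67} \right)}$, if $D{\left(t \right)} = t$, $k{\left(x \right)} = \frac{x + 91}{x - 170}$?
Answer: $- \frac{1096206779}{92326} \approx -11873.0$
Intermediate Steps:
$k{\left(x \right)} = \frac{91 + x}{-170 + x}$
$\left(k{\left(92 \right)} - 11869\right) + D{\left(- \frac{85}{53} - \frac{18}{67} \right)} = \left(\frac{91 + 92}{-170 + 92} - 11869\right) - \left(\frac{18}{67} + \frac{85}{53}\right) = \left(\frac{1}{-78} \cdot 183 - 11869\right) - \frac{6649}{3551} = \left(\left(- \frac{1}{78}\right) 183 - 11869\right) - \frac{6649}{3551} = \left(- \frac{61}{26} - 11869\right) - \frac{6649}{3551} = - \frac{308655}{26} - \frac{6649}{3551} = - \frac{1096206779}{92326}$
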